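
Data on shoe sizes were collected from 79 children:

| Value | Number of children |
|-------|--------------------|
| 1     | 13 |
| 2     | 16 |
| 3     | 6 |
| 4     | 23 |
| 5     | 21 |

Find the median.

4

Cumulative frequencies: 13, 29, 35, 58, 79
n = 79, so the median is the value in position (n+1)/2 = 40.
Position 40 falls at value 4.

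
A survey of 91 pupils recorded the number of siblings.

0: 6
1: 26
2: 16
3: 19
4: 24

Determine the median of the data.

2

Cumulative frequencies: 6, 32, 48, 67, 91
n = 91, so the median is the value in position (n+1)/2 = 46.
Position 46 falls at value 2.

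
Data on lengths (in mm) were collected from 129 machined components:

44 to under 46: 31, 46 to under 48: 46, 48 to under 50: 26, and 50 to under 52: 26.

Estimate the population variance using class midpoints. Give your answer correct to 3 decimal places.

4.461

Midpoints: 45, 47, 49, 51
n = 129, Σfm = 6157, mean = 47.7287
Σfm² = 294441
Σf(m − x̄)² = Σfm² − (Σfm)²/n = 294441 − 6157²/129 = 575.5039
Population variance = 575.5039 / 129 = 4.4613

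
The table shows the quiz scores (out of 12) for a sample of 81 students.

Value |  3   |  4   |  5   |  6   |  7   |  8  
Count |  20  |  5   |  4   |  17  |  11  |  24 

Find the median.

6

Cumulative frequencies: 20, 25, 29, 46, 57, 81
n = 81, so the median is the value in position (n+1)/2 = 41.
Position 41 falls at value 6.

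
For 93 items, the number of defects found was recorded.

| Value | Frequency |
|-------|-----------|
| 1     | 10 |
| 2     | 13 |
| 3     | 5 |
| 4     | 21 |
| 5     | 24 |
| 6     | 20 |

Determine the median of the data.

4

Cumulative frequencies: 10, 23, 28, 49, 73, 93
n = 93, so the median is the value in position (n+1)/2 = 47.
Position 47 falls at value 4.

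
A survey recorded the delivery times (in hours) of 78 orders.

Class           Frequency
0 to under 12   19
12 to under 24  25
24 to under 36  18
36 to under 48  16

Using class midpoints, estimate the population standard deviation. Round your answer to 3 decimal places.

Midpoints: 6, 18, 30, 42
n = 78, Σfm = 1776, mean = 22.7692
Σfm² = 53208
Σf(m − x̄)² = Σfm² − (Σfm)²/n = 53208 − 1776²/78 = 12769.8462
Population variance = 12769.8462 / 78 = 163.7160
Standard deviation = √163.7160 = 12.7952

12.795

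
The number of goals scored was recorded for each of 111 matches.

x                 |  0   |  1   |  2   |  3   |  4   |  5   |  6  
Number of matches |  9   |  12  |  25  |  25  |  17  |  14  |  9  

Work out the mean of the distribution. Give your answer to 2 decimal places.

2.96

Values: 0, 1, 2, 3, 4, 5, 6
Σfx = 9×0 + 12×1 + 25×2 + 25×3 + 17×4 + 14×5 + 9×6 = 329
n = Σf = 111
Mean = 329 / 111 = 2.9640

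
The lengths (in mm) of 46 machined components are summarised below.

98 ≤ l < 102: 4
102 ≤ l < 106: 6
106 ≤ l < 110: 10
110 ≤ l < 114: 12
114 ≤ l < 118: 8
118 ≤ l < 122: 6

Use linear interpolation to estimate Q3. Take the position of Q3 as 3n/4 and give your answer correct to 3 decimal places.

115.250

Cumulative frequencies: 4, 10, 20, 32, 40, 46
n = 46; position = 3n/4 = 34.5.
This falls in the class 114 ≤ l < 118: L = 114, F = 32, f = 8, h = 4.
Upper quartile ≈ 114 + ((34.5 − 32) / 8) × 4 = 115.2500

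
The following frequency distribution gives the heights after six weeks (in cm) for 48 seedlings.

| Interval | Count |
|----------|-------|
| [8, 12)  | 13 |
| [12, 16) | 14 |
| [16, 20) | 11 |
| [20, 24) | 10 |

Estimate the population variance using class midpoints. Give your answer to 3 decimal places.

19.083

Midpoints: 10, 14, 18, 22
n = 48, Σfm = 744, mean = 15.5000
Σfm² = 12448
Σf(m − x̄)² = Σfm² − (Σfm)²/n = 12448 − 744²/48 = 916.0000
Population variance = 916.0000 / 48 = 19.0833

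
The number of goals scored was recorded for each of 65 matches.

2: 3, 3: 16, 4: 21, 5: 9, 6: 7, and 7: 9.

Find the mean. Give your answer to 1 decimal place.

Values: 2, 3, 4, 5, 6, 7
Σfx = 3×2 + 16×3 + 21×4 + 9×5 + 7×6 + 9×7 = 288
n = Σf = 65
Mean = 288 / 65 = 4.4308

4.4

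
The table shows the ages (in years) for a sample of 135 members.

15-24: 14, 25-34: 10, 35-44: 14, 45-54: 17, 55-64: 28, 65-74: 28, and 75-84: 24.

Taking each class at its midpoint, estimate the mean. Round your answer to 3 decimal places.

Midpoints: 19.5, 29.5, 39.5, 49.5, 59.5, 69.5, 79.5
Σfm = 14×19.5 + 10×29.5 + 14×39.5 + 17×49.5 + 28×59.5 + 28×69.5 + 24×79.5 = 7482.5
n = Σf = 135
Mean = 7482.5 / 135 = 55.4259

55.426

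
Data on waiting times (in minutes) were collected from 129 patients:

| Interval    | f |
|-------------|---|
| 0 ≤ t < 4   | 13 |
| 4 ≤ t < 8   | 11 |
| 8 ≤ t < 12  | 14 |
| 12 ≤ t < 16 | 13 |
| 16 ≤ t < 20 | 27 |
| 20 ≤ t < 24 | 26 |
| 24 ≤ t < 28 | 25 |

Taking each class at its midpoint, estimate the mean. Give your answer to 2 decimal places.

Midpoints: 2, 6, 10, 14, 18, 22, 26
Σfm = 13×2 + 11×6 + 14×10 + 13×14 + 27×18 + 26×22 + 25×26 = 2122
n = Σf = 129
Mean = 2122 / 129 = 16.4496

16.45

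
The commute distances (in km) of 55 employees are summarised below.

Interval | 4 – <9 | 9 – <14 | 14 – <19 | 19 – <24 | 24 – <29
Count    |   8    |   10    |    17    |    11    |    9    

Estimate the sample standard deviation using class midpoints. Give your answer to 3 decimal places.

Midpoints: 6.5, 11.5, 16.5, 21.5, 26.5
n = 55, Σfm = 922.5, mean = 16.7727
Σfm² = 17693.75
Σf(m − x̄)² = Σfm² − (Σfm)²/n = 17693.75 − 922.5²/55 = 2220.9091
Sample variance = 2220.9091 / 54 = 41.1279
Standard deviation = √41.1279 = 6.4131

6.413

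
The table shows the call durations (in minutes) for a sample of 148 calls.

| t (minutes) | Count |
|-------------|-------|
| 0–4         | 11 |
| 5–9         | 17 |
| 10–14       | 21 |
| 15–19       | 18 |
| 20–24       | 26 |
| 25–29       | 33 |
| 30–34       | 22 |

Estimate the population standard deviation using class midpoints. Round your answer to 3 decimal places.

9.290

Midpoints: 2, 7, 12, 17, 22, 27, 32
n = 148, Σfm = 2866, mean = 19.3649
Σfm² = 68272
Σf(m − x̄)² = Σfm² − (Σfm)²/n = 68272 − 2866²/148 = 12772.2973
Population variance = 12772.2973 / 148 = 86.2993
Standard deviation = √86.2993 = 9.2897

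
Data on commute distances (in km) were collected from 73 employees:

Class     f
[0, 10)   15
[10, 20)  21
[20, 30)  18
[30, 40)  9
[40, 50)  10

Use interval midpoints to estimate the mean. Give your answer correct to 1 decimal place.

Midpoints: 5, 15, 25, 35, 45
Σfm = 15×5 + 21×15 + 18×25 + 9×35 + 10×45 = 1605
n = Σf = 73
Mean = 1605 / 73 = 21.9863

22.0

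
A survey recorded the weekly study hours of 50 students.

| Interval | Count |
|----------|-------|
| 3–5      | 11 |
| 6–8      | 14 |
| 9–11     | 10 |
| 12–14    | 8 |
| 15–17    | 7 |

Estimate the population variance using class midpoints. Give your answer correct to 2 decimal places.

16.21

Midpoints: 4, 7, 10, 13, 16
n = 50, Σfm = 458, mean = 9.1600
Σfm² = 5006
Σf(m − x̄)² = Σfm² − (Σfm)²/n = 5006 − 458²/50 = 810.7200
Population variance = 810.7200 / 50 = 16.2144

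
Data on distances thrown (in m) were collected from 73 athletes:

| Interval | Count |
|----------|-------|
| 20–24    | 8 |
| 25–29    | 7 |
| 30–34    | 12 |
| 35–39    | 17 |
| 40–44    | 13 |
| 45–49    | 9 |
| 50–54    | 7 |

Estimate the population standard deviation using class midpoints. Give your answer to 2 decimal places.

8.76

Midpoints: 22, 27, 32, 37, 42, 47, 52
n = 73, Σfm = 2711, mean = 37.1370
Σfm² = 106277
Σf(m − x̄)² = Σfm² − (Σfm)²/n = 106277 − 2711²/73 = 5598.6301
Population variance = 5598.6301 / 73 = 76.6936
Standard deviation = √76.6936 = 8.7575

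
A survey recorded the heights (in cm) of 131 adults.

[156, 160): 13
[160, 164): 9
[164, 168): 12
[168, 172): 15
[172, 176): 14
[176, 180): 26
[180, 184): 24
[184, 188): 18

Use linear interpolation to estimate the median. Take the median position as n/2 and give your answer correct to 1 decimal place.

Cumulative frequencies: 13, 22, 34, 49, 63, 89, 113, 131
n = 131; position = n/2 = 65.5.
This falls in the class [176, 180): L = 176, F = 63, f = 26, h = 4.
Median ≈ 176 + ((65.5 − 63) / 26) × 4 = 176.3846

176.4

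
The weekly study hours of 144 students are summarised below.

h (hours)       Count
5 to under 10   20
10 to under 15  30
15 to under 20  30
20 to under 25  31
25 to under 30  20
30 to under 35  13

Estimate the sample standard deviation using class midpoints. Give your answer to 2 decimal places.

7.56

Midpoints: 7.5, 12.5, 17.5, 22.5, 27.5, 32.5
n = 144, Σfm = 2720, mean = 18.8889
Σfm² = 59550
Σf(m − x̄)² = Σfm² − (Σfm)²/n = 59550 − 2720²/144 = 8172.2222
Sample variance = 8172.2222 / 143 = 57.1484
Standard deviation = √57.1484 = 7.5597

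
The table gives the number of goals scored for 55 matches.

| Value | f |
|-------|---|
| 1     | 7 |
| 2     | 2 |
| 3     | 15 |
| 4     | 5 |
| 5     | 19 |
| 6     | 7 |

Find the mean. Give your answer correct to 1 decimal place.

3.9

Values: 1, 2, 3, 4, 5, 6
Σfx = 7×1 + 2×2 + 15×3 + 5×4 + 19×5 + 7×6 = 213
n = Σf = 55
Mean = 213 / 55 = 3.8727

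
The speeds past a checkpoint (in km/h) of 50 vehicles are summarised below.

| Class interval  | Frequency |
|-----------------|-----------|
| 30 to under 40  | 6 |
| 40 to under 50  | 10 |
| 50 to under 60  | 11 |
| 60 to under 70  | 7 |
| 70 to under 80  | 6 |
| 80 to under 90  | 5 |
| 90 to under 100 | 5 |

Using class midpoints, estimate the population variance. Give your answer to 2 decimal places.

339.04

Midpoints: 35, 45, 55, 65, 75, 85, 95
n = 50, Σfm = 3070, mean = 61.4000
Σfm² = 205450
Σf(m − x̄)² = Σfm² − (Σfm)²/n = 205450 − 3070²/50 = 16952.0000
Population variance = 16952.0000 / 50 = 339.0400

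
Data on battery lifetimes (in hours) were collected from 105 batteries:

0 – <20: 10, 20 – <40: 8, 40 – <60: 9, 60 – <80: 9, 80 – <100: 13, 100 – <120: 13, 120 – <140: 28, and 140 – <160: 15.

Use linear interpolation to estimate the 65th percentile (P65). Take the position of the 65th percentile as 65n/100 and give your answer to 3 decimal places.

124.464

Cumulative frequencies: 10, 18, 27, 36, 49, 62, 90, 105
n = 105; position = 65n/100 = 68.25.
This falls in the class 120 – <140: L = 120, F = 62, f = 28, h = 20.
65th percentile ≈ 120 + ((68.25 − 62) / 28) × 20 = 124.4643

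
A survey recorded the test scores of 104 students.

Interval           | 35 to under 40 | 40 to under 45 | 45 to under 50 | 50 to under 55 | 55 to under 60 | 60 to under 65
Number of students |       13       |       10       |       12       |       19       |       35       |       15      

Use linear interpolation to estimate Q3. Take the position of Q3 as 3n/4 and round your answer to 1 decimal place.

58.4

Cumulative frequencies: 13, 23, 35, 54, 89, 104
n = 104; position = 3n/4 = 78.
This falls in the class 55 to under 60: L = 55, F = 54, f = 35, h = 5.
Upper quartile ≈ 55 + ((78 − 54) / 35) × 5 = 58.4286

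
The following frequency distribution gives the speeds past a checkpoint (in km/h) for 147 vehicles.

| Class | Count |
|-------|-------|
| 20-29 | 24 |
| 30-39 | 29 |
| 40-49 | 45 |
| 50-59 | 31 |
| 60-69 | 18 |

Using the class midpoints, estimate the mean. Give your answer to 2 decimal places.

Midpoints: 24.5, 34.5, 44.5, 54.5, 64.5
Σfm = 24×24.5 + 29×34.5 + 45×44.5 + 31×54.5 + 18×64.5 = 6441.5
n = Σf = 147
Mean = 6441.5 / 147 = 43.8197

43.82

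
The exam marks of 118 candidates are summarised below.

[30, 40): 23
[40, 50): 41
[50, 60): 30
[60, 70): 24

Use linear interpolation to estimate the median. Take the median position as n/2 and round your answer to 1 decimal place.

48.8

Cumulative frequencies: 23, 64, 94, 118
n = 118; position = n/2 = 59.
This falls in the class [40, 50): L = 40, F = 23, f = 41, h = 10.
Median ≈ 40 + ((59 − 23) / 41) × 10 = 48.7805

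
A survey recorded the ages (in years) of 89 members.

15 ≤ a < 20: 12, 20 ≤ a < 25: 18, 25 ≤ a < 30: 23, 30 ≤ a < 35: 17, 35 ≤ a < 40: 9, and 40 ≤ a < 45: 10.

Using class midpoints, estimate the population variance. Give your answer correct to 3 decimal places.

Midpoints: 17.5, 22.5, 27.5, 32.5, 37.5, 42.5
n = 89, Σfm = 2562.5, mean = 28.7921
Σfm² = 78856.25
Σf(m − x̄)² = Σfm² − (Σfm)²/n = 78856.25 − 2562.5²/89 = 5076.4045
Population variance = 5076.4045 / 89 = 57.0383

57.038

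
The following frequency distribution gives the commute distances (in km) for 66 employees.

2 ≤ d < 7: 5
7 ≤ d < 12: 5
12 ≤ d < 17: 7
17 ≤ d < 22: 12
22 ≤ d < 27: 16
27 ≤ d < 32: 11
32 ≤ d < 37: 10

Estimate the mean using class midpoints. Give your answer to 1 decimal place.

22.2

Midpoints: 4.5, 9.5, 14.5, 19.5, 24.5, 29.5, 34.5
Σfm = 5×4.5 + 5×9.5 + 7×14.5 + 12×19.5 + 16×24.5 + 11×29.5 + 10×34.5 = 1467
n = Σf = 66
Mean = 1467 / 66 = 22.2273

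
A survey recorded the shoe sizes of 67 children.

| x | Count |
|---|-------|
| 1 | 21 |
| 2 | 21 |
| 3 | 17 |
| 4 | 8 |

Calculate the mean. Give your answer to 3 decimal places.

2.179

Values: 1, 2, 3, 4
Σfx = 21×1 + 21×2 + 17×3 + 8×4 = 146
n = Σf = 67
Mean = 146 / 67 = 2.1791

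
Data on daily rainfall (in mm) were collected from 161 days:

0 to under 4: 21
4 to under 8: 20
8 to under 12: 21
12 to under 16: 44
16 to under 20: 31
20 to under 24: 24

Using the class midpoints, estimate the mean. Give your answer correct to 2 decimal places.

12.88

Midpoints: 2, 6, 10, 14, 18, 22
Σfm = 21×2 + 20×6 + 21×10 + 44×14 + 31×18 + 24×22 = 2074
n = Σf = 161
Mean = 2074 / 161 = 12.8820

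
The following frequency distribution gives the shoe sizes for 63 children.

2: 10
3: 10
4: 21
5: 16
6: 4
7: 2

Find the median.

Cumulative frequencies: 10, 20, 41, 57, 61, 63
n = 63, so the median is the value in position (n+1)/2 = 32.
Position 32 falls at value 4.

4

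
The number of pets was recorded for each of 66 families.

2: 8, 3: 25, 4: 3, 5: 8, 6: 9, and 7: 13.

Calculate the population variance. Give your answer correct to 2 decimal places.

3.17

Values: 2, 3, 4, 5, 6, 7
n = 66, Σfx = 288, mean = 4.3636
Σfx² = 1466
Σf(x − x̄)² = Σfx² − (Σfx)²/n = 1466 − 288²/66 = 209.2727
Population variance = 209.2727 / 66 = 3.1708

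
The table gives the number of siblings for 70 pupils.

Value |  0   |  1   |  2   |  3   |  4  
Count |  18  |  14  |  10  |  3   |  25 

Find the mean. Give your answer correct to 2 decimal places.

Values: 0, 1, 2, 3, 4
Σfx = 18×0 + 14×1 + 10×2 + 3×3 + 25×4 = 143
n = Σf = 70
Mean = 143 / 70 = 2.0429

2.04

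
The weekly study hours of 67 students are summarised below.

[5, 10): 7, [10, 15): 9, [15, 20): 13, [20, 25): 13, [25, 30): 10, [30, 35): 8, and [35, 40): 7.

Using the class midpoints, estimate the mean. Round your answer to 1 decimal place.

22.1

Midpoints: 7.5, 12.5, 17.5, 22.5, 27.5, 32.5, 37.5
Σfm = 7×7.5 + 9×12.5 + 13×17.5 + 13×22.5 + 10×27.5 + 8×32.5 + 7×37.5 = 1482.5
n = Σf = 67
Mean = 1482.5 / 67 = 22.1269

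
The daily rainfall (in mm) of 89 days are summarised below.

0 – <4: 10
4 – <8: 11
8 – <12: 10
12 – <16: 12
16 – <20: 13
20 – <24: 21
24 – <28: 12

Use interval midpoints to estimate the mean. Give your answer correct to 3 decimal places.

15.303

Midpoints: 2, 6, 10, 14, 18, 22, 26
Σfm = 10×2 + 11×6 + 10×10 + 12×14 + 13×18 + 21×22 + 12×26 = 1362
n = Σf = 89
Mean = 1362 / 89 = 15.3034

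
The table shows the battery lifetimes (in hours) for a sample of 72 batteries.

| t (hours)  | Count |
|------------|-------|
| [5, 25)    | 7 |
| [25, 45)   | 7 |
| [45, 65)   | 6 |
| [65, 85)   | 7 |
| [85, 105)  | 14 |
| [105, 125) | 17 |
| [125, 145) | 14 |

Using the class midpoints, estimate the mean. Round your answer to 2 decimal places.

88.61

Midpoints: 15, 35, 55, 75, 95, 115, 135
Σfm = 7×15 + 7×35 + 6×55 + 7×75 + 14×95 + 17×115 + 14×135 = 6380
n = Σf = 72
Mean = 6380 / 72 = 88.6111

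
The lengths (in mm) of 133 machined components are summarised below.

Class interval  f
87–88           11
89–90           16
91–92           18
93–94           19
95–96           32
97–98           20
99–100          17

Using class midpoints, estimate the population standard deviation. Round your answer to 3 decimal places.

3.613

Midpoints: 87.5, 89.5, 91.5, 93.5, 95.5, 97.5, 99.5
n = 133, Σfm = 12515.5, mean = 94.1015
Σfm² = 1179463.25
Σf(m − x̄)² = Σfm² − (Σfm)²/n = 1179463.25 − 12515.5²/133 = 1735.8797
Population variance = 1735.8797 / 133 = 13.0517
Standard deviation = √13.0517 = 3.6127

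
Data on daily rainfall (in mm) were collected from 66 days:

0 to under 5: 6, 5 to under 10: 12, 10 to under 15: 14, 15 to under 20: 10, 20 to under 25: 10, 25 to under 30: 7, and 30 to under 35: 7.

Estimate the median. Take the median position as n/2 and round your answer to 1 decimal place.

15.5

Cumulative frequencies: 6, 18, 32, 42, 52, 59, 66
n = 66; position = n/2 = 33.
This falls in the class 15 to under 20: L = 15, F = 32, f = 10, h = 5.
Median ≈ 15 + ((33 − 32) / 10) × 5 = 15.5000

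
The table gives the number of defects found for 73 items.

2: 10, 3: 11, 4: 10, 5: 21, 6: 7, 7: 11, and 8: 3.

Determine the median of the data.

5

Cumulative frequencies: 10, 21, 31, 52, 59, 70, 73
n = 73, so the median is the value in position (n+1)/2 = 37.
Position 37 falls at value 5.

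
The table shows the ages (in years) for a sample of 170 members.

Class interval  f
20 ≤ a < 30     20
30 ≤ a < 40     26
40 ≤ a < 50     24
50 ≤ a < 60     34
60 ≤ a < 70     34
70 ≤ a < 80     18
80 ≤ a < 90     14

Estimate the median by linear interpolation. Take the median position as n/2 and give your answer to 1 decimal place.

Cumulative frequencies: 20, 46, 70, 104, 138, 156, 170
n = 170; position = n/2 = 85.
This falls in the class 50 ≤ a < 60: L = 50, F = 70, f = 34, h = 10.
Median ≈ 50 + ((85 − 70) / 34) × 10 = 54.4118

54.4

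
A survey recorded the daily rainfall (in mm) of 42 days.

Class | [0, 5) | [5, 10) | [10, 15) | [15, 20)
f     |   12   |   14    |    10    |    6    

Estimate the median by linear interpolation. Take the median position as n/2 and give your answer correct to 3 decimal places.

Cumulative frequencies: 12, 26, 36, 42
n = 42; position = n/2 = 21.
This falls in the class [5, 10): L = 5, F = 12, f = 14, h = 5.
Median ≈ 5 + ((21 − 12) / 14) × 5 = 8.2143

8.214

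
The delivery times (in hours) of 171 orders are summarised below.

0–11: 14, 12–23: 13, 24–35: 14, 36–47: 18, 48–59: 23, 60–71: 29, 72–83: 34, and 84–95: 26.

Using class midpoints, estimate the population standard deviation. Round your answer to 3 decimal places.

26.073

Midpoints: 5.5, 17.5, 29.5, 41.5, 53.5, 65.5, 77.5, 89.5
n = 171, Σfm = 9556.5, mean = 55.8860
Σfm² = 650316.75
Σf(m − x̄)² = Σfm² − (Σfm)²/n = 650316.75 − 9556.5²/171 = 116242.5263
Population variance = 116242.5263 / 171 = 679.7809
Standard deviation = √679.7809 = 26.0726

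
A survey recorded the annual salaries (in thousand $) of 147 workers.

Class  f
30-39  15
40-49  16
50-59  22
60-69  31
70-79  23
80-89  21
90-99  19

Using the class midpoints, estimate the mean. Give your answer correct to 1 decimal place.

Midpoints: 34.5, 44.5, 54.5, 64.5, 74.5, 84.5, 94.5
Σfm = 15×34.5 + 16×44.5 + 22×54.5 + 31×64.5 + 23×74.5 + 21×84.5 + 19×94.5 = 9711.5
n = Σf = 147
Mean = 9711.5 / 147 = 66.0646

66.1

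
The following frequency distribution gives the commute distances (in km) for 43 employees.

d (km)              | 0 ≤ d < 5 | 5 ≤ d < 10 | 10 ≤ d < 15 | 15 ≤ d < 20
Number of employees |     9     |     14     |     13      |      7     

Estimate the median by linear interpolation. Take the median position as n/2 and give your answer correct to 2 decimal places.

Cumulative frequencies: 9, 23, 36, 43
n = 43; position = n/2 = 21.5.
This falls in the class 5 ≤ d < 10: L = 5, F = 9, f = 14, h = 5.
Median ≈ 5 + ((21.5 − 9) / 14) × 5 = 9.4643

9.46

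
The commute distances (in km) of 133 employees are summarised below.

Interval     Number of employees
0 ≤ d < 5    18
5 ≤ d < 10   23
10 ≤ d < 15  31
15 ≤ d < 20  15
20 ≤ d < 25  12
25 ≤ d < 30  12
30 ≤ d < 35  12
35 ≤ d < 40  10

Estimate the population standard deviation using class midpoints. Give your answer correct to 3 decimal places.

Midpoints: 2.5, 7.5, 12.5, 17.5, 22.5, 27.5, 32.5, 37.5
n = 133, Σfm = 2232.5, mean = 16.7857
Σfm² = 52731.25
Σf(m − x̄)² = Σfm² − (Σfm)²/n = 52731.25 − 2232.5²/133 = 15257.1429
Population variance = 15257.1429 / 133 = 114.7154
Standard deviation = √114.7154 = 10.7105

10.711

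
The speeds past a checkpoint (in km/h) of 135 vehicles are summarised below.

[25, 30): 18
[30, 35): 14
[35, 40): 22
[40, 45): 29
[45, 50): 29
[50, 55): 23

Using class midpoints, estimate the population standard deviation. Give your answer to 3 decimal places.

8.105

Midpoints: 27.5, 32.5, 37.5, 42.5, 47.5, 52.5
n = 135, Σfm = 5592.5, mean = 41.4259
Σfm² = 240543.75
Σf(m − x̄)² = Σfm² − (Σfm)²/n = 240543.75 − 5592.5²/135 = 8869.2593
Population variance = 8869.2593 / 135 = 65.6982
Standard deviation = √65.6982 = 8.1054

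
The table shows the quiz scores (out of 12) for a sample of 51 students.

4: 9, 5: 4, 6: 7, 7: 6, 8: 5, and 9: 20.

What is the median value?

7

Cumulative frequencies: 9, 13, 20, 26, 31, 51
n = 51, so the median is the value in position (n+1)/2 = 26.
Position 26 falls at value 7.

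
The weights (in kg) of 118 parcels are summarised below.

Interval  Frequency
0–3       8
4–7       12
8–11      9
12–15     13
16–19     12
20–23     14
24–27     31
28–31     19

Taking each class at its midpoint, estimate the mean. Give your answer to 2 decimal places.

Midpoints: 1.5, 5.5, 9.5, 13.5, 17.5, 21.5, 25.5, 29.5
Σfm = 8×1.5 + 12×5.5 + 9×9.5 + 13×13.5 + 12×17.5 + 14×21.5 + 31×25.5 + 19×29.5 = 2201
n = Σf = 118
Mean = 2201 / 118 = 18.6525

18.65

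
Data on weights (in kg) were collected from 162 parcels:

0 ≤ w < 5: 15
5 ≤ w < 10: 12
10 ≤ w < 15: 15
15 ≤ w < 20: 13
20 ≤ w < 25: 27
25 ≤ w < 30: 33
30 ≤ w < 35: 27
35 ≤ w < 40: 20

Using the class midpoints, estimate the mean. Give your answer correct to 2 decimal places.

22.75

Midpoints: 2.5, 7.5, 12.5, 17.5, 22.5, 27.5, 32.5, 37.5
Σfm = 15×2.5 + 12×7.5 + 15×12.5 + 13×17.5 + 27×22.5 + 33×27.5 + 27×32.5 + 20×37.5 = 3685
n = Σf = 162
Mean = 3685 / 162 = 22.7469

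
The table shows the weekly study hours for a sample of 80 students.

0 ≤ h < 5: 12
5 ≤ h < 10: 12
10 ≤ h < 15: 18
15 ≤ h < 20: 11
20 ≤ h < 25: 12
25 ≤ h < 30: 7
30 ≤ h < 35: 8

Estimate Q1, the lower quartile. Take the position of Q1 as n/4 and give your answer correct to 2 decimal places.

8.33

Cumulative frequencies: 12, 24, 42, 53, 65, 72, 80
n = 80; position = n/4 = 20.
This falls in the class 5 ≤ h < 10: L = 5, F = 12, f = 12, h = 5.
Lower quartile ≈ 5 + ((20 − 12) / 12) × 5 = 8.3333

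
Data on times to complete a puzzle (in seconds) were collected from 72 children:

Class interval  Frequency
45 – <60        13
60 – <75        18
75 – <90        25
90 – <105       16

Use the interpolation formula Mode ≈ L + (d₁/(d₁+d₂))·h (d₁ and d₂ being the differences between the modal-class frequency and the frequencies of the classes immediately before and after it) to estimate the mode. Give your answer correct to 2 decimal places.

Modal class: 75 – <90 (highest frequency 25).
d₁ = 25 − 18 = 7, d₂ = 25 − 16 = 9
Mode ≈ 75 + (7/(7+9)) × 15 = 75 + 6.5625 = 81.5625

81.56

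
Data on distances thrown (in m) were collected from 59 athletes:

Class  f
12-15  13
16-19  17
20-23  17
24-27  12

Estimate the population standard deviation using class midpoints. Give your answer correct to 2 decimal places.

4.19

Midpoints: 13.5, 17.5, 21.5, 25.5
n = 59, Σfm = 1144.5, mean = 19.3983
Σfm² = 23236.75
Σf(m − x̄)² = Σfm² − (Σfm)²/n = 23236.75 − 1144.5²/59 = 1035.3898
Population variance = 1035.3898 / 59 = 17.5490
Standard deviation = √17.5490 = 4.1892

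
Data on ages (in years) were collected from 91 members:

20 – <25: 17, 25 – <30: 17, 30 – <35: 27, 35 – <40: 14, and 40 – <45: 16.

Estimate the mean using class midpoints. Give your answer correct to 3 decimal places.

Midpoints: 22.5, 27.5, 32.5, 37.5, 42.5
Σfm = 17×22.5 + 17×27.5 + 27×32.5 + 14×37.5 + 16×42.5 = 2932.5
n = Σf = 91
Mean = 2932.5 / 91 = 32.2253

32.225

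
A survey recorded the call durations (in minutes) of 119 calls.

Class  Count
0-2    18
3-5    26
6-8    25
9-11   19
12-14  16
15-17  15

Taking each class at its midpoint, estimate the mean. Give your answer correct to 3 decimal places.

Midpoints: 1, 4, 7, 10, 13, 16
Σfm = 18×1 + 26×4 + 25×7 + 19×10 + 16×13 + 15×16 = 935
n = Σf = 119
Mean = 935 / 119 = 7.8571

7.857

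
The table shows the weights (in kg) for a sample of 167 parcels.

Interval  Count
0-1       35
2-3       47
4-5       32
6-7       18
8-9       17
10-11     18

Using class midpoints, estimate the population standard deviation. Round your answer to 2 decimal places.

3.23

Midpoints: 0.5, 2.5, 4.5, 6.5, 8.5, 10.5
n = 167, Σfm = 729.5, mean = 4.3683
Σfm² = 4923.75
Σf(m − x̄)² = Σfm² − (Σfm)²/n = 4923.75 − 729.5²/167 = 1737.1018
Population variance = 1737.1018 / 167 = 10.4018
Standard deviation = √10.4018 = 3.2252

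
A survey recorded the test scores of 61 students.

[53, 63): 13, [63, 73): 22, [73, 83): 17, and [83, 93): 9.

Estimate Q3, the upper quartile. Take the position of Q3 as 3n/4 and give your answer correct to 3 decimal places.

Cumulative frequencies: 13, 35, 52, 61
n = 61; position = 3n/4 = 45.75.
This falls in the class [73, 83): L = 73, F = 35, f = 17, h = 10.
Upper quartile ≈ 73 + ((45.75 − 35) / 17) × 10 = 79.3235

79.324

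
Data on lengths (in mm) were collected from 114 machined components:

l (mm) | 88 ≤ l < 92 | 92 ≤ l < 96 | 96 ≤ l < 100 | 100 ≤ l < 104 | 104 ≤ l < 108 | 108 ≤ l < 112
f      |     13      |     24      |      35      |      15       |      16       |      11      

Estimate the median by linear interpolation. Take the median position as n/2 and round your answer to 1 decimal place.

98.3

Cumulative frequencies: 13, 37, 72, 87, 103, 114
n = 114; position = n/2 = 57.
This falls in the class 96 ≤ l < 100: L = 96, F = 37, f = 35, h = 4.
Median ≈ 96 + ((57 − 37) / 35) × 4 = 98.2857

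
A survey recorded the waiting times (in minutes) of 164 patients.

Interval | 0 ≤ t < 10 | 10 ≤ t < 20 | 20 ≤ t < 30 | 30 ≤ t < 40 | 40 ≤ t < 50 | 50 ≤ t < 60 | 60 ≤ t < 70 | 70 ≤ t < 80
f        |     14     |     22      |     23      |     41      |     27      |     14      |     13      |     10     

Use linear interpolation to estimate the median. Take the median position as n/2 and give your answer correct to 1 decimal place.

35.6

Cumulative frequencies: 14, 36, 59, 100, 127, 141, 154, 164
n = 164; position = n/2 = 82.
This falls in the class 30 ≤ t < 40: L = 30, F = 59, f = 41, h = 10.
Median ≈ 30 + ((82 − 59) / 41) × 10 = 35.6098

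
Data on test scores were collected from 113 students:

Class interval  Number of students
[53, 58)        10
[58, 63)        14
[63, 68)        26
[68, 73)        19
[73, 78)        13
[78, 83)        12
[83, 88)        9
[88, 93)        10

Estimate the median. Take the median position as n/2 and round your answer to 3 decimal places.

Cumulative frequencies: 10, 24, 50, 69, 82, 94, 103, 113
n = 113; position = n/2 = 56.5.
This falls in the class [68, 73): L = 68, F = 50, f = 19, h = 5.
Median ≈ 68 + ((56.5 − 50) / 19) × 5 = 69.7105

69.711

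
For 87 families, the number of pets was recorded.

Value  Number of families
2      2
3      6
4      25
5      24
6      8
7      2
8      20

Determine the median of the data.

5

Cumulative frequencies: 2, 8, 33, 57, 65, 67, 87
n = 87, so the median is the value in position (n+1)/2 = 44.
Position 44 falls at value 5.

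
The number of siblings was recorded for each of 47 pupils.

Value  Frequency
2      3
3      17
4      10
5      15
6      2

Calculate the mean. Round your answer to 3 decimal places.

Values: 2, 3, 4, 5, 6
Σfx = 3×2 + 17×3 + 10×4 + 15×5 + 2×6 = 184
n = Σf = 47
Mean = 184 / 47 = 3.9149

3.915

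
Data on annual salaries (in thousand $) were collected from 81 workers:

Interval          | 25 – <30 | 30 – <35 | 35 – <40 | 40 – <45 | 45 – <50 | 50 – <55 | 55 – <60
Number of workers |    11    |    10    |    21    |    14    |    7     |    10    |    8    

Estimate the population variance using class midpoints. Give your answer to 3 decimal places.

Midpoints: 27.5, 32.5, 37.5, 42.5, 47.5, 52.5, 57.5
n = 81, Σfm = 3327.5, mean = 41.0802
Σfm² = 143506.25
Σf(m − x̄)² = Σfm² − (Σfm)²/n = 143506.25 − 3327.5²/81 = 6811.7284
Population variance = 6811.7284 / 81 = 84.0954

84.095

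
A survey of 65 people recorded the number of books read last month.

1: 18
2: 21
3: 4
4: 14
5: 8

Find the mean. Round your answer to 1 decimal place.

2.6

Values: 1, 2, 3, 4, 5
Σfx = 18×1 + 21×2 + 4×3 + 14×4 + 8×5 = 168
n = Σf = 65
Mean = 168 / 65 = 2.5846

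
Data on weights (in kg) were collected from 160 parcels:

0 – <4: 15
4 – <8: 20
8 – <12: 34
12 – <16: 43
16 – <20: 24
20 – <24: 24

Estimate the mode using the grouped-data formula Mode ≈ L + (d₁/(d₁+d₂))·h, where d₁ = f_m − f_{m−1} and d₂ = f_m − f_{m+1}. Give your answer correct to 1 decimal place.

Modal class: 12 – <16 (highest frequency 43).
d₁ = 43 − 34 = 9, d₂ = 43 − 24 = 19
Mode ≈ 12 + (9/(9+19)) × 4 = 12 + 1.2857 = 13.2857

13.3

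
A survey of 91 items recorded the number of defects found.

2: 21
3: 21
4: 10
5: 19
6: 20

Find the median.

4

Cumulative frequencies: 21, 42, 52, 71, 91
n = 91, so the median is the value in position (n+1)/2 = 46.
Position 46 falls at value 4.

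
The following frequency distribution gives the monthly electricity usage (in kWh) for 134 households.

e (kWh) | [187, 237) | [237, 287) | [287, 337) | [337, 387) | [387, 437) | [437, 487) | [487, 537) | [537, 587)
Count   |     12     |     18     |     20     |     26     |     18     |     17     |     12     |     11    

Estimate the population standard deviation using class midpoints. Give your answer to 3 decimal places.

Midpoints: 212, 262, 312, 362, 412, 462, 512, 562
n = 134, Σfm = 50508, mean = 376.9254
Σfm² = 20432896
Σf(m − x̄)² = Σfm² − (Σfm)²/n = 20432896 − 50508²/134 = 1395149.2537
Population variance = 1395149.2537 / 134 = 10411.5616
Standard deviation = √10411.5616 = 102.0371

102.037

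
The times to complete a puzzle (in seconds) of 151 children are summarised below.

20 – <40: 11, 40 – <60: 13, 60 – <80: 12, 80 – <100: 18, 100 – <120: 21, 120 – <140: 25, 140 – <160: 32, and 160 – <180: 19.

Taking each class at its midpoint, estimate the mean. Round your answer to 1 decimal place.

Midpoints: 30, 50, 70, 90, 110, 130, 150, 170
Σfm = 11×30 + 13×50 + 12×70 + 18×90 + 21×110 + 25×130 + 32×150 + 19×170 = 17030
n = Σf = 151
Mean = 17030 / 151 = 112.7815

112.8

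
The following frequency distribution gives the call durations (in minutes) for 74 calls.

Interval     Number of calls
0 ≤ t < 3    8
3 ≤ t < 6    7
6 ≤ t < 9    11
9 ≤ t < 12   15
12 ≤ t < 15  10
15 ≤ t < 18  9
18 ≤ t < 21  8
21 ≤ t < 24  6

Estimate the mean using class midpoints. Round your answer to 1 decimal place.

Midpoints: 1.5, 4.5, 7.5, 10.5, 13.5, 16.5, 19.5, 22.5
Σfm = 8×1.5 + 7×4.5 + 11×7.5 + 15×10.5 + 10×13.5 + 9×16.5 + 8×19.5 + 6×22.5 = 858
n = Σf = 74
Mean = 858 / 74 = 11.5946

11.6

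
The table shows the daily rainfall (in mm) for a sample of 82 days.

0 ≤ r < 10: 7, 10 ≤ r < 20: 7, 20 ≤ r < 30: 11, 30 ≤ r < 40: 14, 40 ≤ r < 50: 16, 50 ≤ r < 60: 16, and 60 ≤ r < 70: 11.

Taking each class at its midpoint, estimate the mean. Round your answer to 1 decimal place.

Midpoints: 5, 15, 25, 35, 45, 55, 65
Σfm = 7×5 + 7×15 + 11×25 + 14×35 + 16×45 + 16×55 + 11×65 = 3220
n = Σf = 82
Mean = 3220 / 82 = 39.2683

39.3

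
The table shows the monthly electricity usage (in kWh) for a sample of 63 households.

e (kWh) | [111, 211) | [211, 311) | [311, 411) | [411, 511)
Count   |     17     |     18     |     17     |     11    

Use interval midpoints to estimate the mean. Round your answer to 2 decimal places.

Midpoints: 161, 261, 361, 461
Σfm = 17×161 + 18×261 + 17×361 + 11×461 = 18643
n = Σf = 63
Mean = 18643 / 63 = 295.9206

295.92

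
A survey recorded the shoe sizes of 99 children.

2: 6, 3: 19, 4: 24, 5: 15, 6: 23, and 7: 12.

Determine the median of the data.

5

Cumulative frequencies: 6, 25, 49, 64, 87, 99
n = 99, so the median is the value in position (n+1)/2 = 50.
Position 50 falls at value 5.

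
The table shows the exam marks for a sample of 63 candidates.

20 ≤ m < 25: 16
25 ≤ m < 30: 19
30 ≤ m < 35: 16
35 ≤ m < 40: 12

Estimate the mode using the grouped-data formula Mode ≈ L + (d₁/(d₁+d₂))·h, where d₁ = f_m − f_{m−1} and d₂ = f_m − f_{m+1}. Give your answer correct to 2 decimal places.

27.50

Modal class: 25 ≤ m < 30 (highest frequency 19).
d₁ = 19 − 16 = 3, d₂ = 19 − 16 = 3
Mode ≈ 25 + (3/(3+3)) × 5 = 25 + 2.5000 = 27.5000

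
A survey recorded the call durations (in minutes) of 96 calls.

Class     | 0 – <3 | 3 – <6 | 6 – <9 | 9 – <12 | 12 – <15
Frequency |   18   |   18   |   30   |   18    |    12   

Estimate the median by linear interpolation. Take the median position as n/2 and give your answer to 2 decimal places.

7.20

Cumulative frequencies: 18, 36, 66, 84, 96
n = 96; position = n/2 = 48.
This falls in the class 6 – <9: L = 6, F = 36, f = 30, h = 3.
Median ≈ 6 + ((48 − 36) / 30) × 3 = 7.2000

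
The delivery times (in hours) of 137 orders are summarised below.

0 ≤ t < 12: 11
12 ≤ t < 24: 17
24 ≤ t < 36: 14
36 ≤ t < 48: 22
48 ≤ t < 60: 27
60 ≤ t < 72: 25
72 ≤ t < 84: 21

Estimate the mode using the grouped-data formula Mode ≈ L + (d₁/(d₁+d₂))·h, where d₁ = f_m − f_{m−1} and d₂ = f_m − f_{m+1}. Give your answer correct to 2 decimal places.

56.57

Modal class: 48 ≤ t < 60 (highest frequency 27).
d₁ = 27 − 22 = 5, d₂ = 27 − 25 = 2
Mode ≈ 48 + (5/(5+2)) × 12 = 48 + 8.5714 = 56.5714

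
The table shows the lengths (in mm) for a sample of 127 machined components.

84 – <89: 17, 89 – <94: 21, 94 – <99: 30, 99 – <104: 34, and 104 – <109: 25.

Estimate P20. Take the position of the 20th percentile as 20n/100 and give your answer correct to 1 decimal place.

Cumulative frequencies: 17, 38, 68, 102, 127
n = 127; position = 20n/100 = 25.4.
This falls in the class 89 – <94: L = 89, F = 17, f = 21, h = 5.
20th percentile ≈ 89 + ((25.4 − 17) / 21) × 5 = 91.0000

91.0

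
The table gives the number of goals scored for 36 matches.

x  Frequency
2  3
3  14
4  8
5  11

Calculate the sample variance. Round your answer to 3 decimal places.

0.993

Values: 2, 3, 4, 5
n = 36, Σfx = 135, mean = 3.7500
Σfx² = 541
Σf(x − x̄)² = Σfx² − (Σfx)²/n = 541 − 135²/36 = 34.7500
Sample variance = 34.7500 / 35 = 0.9929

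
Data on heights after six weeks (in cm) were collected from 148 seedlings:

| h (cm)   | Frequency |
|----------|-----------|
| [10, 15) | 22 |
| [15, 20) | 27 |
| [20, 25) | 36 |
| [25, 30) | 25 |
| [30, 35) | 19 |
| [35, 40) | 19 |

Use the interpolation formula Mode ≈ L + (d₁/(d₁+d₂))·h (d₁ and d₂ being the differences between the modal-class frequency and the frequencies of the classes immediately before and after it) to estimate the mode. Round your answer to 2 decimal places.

22.25

Modal class: [20, 25) (highest frequency 36).
d₁ = 36 − 27 = 9, d₂ = 36 − 25 = 11
Mode ≈ 20 + (9/(9+11)) × 5 = 20 + 2.2500 = 22.2500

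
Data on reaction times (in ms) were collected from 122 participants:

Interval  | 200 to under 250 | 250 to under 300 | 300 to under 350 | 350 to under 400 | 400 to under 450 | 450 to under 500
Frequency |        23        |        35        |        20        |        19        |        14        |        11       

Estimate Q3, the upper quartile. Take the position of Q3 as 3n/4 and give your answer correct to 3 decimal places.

Cumulative frequencies: 23, 58, 78, 97, 111, 122
n = 122; position = 3n/4 = 91.5.
This falls in the class 350 to under 400: L = 350, F = 78, f = 19, h = 50.
Upper quartile ≈ 350 + ((91.5 − 78) / 19) × 50 = 385.5263

385.526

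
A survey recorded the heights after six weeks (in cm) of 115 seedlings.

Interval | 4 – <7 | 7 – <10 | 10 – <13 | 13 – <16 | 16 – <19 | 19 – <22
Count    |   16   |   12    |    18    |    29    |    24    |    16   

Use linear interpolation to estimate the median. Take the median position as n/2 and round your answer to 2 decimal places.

Cumulative frequencies: 16, 28, 46, 75, 99, 115
n = 115; position = n/2 = 57.5.
This falls in the class 13 – <16: L = 13, F = 46, f = 29, h = 3.
Median ≈ 13 + ((57.5 − 46) / 29) × 3 = 14.1897

14.19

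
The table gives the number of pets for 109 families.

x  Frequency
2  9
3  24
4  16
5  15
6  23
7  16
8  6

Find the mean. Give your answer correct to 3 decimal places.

Values: 2, 3, 4, 5, 6, 7, 8
Σfx = 9×2 + 24×3 + 16×4 + 15×5 + 23×6 + 16×7 + 6×8 = 527
n = Σf = 109
Mean = 527 / 109 = 4.8349

4.835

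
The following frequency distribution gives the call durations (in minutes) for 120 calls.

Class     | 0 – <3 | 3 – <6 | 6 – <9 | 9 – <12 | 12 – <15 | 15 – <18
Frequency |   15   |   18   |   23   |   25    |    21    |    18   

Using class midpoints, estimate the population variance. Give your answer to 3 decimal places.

22.844

Midpoints: 1.5, 4.5, 7.5, 10.5, 13.5, 16.5
n = 120, Σfm = 1119, mean = 9.3250
Σfm² = 13176
Σf(m − x̄)² = Σfm² − (Σfm)²/n = 13176 − 1119²/120 = 2741.3250
Population variance = 2741.3250 / 120 = 22.8444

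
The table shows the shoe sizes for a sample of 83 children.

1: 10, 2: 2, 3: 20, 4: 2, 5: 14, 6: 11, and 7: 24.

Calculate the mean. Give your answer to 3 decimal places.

4.651

Values: 1, 2, 3, 4, 5, 6, 7
Σfx = 10×1 + 2×2 + 20×3 + 2×4 + 14×5 + 11×6 + 24×7 = 386
n = Σf = 83
Mean = 386 / 83 = 4.6506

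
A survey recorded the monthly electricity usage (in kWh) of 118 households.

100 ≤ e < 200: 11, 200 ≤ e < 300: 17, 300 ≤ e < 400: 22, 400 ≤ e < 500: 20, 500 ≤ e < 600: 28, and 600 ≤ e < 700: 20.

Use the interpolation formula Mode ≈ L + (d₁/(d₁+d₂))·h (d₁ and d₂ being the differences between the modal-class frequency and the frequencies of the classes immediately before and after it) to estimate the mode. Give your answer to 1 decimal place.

Modal class: 500 ≤ e < 600 (highest frequency 28).
d₁ = 28 − 20 = 8, d₂ = 28 − 20 = 8
Mode ≈ 500 + (8/(8+8)) × 100 = 500 + 50.0000 = 550.0000

550.0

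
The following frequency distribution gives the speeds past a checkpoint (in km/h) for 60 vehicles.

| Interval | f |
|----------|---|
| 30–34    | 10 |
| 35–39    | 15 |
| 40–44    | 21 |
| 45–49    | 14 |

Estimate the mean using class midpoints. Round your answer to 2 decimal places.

40.25

Midpoints: 32, 37, 42, 47
Σfm = 10×32 + 15×37 + 21×42 + 14×47 = 2415
n = Σf = 60
Mean = 2415 / 60 = 40.2500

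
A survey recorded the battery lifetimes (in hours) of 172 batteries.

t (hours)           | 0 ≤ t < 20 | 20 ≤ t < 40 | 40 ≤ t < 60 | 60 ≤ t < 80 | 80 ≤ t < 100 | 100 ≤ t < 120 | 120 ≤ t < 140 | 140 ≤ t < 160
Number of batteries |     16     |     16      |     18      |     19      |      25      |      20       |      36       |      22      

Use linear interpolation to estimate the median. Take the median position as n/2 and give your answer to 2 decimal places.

Cumulative frequencies: 16, 32, 50, 69, 94, 114, 150, 172
n = 172; position = n/2 = 86.
This falls in the class 80 ≤ t < 100: L = 80, F = 69, f = 25, h = 20.
Median ≈ 80 + ((86 − 69) / 25) × 20 = 93.6000

93.60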